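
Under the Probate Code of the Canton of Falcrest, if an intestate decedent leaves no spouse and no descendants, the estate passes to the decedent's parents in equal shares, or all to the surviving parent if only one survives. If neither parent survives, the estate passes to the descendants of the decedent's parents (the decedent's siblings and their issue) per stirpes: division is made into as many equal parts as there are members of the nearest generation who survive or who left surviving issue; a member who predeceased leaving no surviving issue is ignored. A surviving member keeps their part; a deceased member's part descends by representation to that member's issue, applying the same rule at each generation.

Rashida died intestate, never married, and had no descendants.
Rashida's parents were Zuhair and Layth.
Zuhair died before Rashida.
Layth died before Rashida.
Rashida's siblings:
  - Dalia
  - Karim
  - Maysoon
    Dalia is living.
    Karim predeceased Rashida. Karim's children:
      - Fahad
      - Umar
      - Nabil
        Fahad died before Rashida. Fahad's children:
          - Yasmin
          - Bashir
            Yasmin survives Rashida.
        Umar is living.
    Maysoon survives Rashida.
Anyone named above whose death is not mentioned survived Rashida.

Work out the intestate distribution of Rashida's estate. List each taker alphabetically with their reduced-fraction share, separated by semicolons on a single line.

Bashir 1/18; Dalia 1/3; Maysoon 1/3; Nabil 1/9; Umar 1/9; Yasmin 1/18

Neither parent survives and there are no descendants, so the estate passes to Rashida's siblings and their issue per stirpes.
The estate is divided into 3 equal shares of 1/3 among Dalia, Karim, Maysoon.
Dalia is living and takes 1/3.
Karim predeceased; the 1/3 allotted to Karim's branch passes to Karim's issue by representation.
The 1/3 is divided into 3 equal shares of 1/9 among Fahad, Umar, Nabil.
Fahad predeceased; the 1/9 allotted to Fahad's branch passes to Fahad's issue by representation.
The 1/9 is divided into 2 equal shares of 1/18 among Yasmin, Bashir.
Yasmin is living and takes 1/18.
Bashir is living and takes 1/18.
Umar is living and takes 1/9.
Nabil is living and takes 1/9.
Maysoon is living and takes 1/3.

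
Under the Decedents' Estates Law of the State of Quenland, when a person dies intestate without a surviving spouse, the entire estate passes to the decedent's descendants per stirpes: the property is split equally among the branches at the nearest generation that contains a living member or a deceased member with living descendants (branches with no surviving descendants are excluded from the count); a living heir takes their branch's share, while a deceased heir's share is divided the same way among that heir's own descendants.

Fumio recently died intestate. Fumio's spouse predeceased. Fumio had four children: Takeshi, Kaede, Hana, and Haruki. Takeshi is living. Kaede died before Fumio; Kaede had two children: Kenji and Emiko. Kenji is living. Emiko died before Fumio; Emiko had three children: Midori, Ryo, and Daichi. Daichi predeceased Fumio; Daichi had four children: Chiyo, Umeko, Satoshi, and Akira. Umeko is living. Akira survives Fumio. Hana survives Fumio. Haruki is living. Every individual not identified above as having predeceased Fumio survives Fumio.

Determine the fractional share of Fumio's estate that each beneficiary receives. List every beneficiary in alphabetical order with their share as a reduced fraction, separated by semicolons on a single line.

Akira 1/96; Chiyo 1/96; Hana 1/4; Haruki 1/4; Kenji 1/8; Midori 1/24; Ryo 1/24; Satoshi 1/96; Takeshi 1/4; Umeko 1/96

There is no surviving spouse, so the entire estate passes to Fumio's descendants per stirpes.
The estate is divided into 4 equal shares of 1/4 among Takeshi, Kaede, Hana, Haruki.
Takeshi is living and takes 1/4.
Kaede predeceased; the 1/4 allotted to Kaede's branch passes to Kaede's issue by representation.
The 1/4 is divided into 2 equal shares of 1/8 among Kenji, Emiko.
Kenji is living and takes 1/8.
Emiko predeceased; the 1/8 allotted to Emiko's branch passes to Emiko's issue by representation.
The 1/8 is divided into 3 equal shares of 1/24 among Midori, Ryo, Daichi.
Midori is living and takes 1/24.
Ryo is living and takes 1/24.
Daichi predeceased; the 1/24 allotted to Daichi's branch passes to Daichi's issue by representation.
The 1/24 is divided into 4 equal shares of 1/96 among Chiyo, Umeko, Satoshi, Akira.
Chiyo is living and takes 1/96.
Umeko is living and takes 1/96.
Satoshi is living and takes 1/96.
Akira is living and takes 1/96.
Hana is living and takes 1/4.
Haruki is living and takes 1/4.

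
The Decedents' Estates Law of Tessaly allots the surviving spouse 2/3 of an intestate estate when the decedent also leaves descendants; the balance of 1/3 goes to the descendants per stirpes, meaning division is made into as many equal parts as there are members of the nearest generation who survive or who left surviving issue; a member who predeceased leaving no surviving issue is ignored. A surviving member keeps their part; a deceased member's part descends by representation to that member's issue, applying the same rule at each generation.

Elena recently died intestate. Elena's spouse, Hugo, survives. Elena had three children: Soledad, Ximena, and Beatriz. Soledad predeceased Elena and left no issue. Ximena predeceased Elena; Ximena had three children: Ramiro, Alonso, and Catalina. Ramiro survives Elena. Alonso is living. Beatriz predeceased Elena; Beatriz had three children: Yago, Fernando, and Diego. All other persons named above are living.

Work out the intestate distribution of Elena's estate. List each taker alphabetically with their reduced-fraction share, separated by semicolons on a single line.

Hugo, as surviving spouse, takes 2/3.
The remaining 1/3 passes to Elena's descendants per stirpes.
Soledad left no surviving issue, so that branch lapses and is disregarded.
The 1/3 is divided into 2 equal shares of 1/6 among Ximena, Beatriz.
Ximena predeceased; the 1/6 allotted to Ximena's branch passes to Ximena's issue by representation.
The 1/6 is divided into 3 equal shares of 1/18 among Ramiro, Alonso, Catalina.
Ramiro is living and takes 1/18.
Alonso is living and takes 1/18.
Catalina is living and takes 1/18.
Beatriz predeceased; the 1/6 allotted to Beatriz's branch passes to Beatriz's issue by representation.
The 1/6 is divided into 3 equal shares of 1/18 among Yago, Fernando, Diego.
Yago is living and takes 1/18.
Fernando is living and takes 1/18.
Diego is living and takes 1/18.

Alonso 1/18; Catalina 1/18; Diego 1/18; Fernando 1/18; Hugo 2/3; Ramiro 1/18; Yago 1/18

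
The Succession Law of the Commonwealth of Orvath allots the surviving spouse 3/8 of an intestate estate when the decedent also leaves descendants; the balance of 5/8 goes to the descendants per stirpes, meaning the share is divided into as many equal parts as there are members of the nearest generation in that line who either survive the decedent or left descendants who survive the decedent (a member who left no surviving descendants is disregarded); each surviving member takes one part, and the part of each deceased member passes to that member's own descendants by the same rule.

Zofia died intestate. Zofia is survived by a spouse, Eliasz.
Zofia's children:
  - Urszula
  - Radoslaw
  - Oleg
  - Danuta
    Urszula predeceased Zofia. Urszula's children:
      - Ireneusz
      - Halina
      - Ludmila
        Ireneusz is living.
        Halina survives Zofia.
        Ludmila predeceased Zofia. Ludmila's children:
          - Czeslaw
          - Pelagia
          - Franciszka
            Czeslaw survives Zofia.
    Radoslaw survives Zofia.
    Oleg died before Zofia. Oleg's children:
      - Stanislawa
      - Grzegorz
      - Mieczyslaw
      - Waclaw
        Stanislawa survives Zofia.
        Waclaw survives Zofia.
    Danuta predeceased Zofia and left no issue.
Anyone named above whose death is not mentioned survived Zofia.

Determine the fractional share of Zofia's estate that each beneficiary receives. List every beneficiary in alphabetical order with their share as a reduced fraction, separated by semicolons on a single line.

Eliasz, as surviving spouse, takes 3/8.
The remaining 5/8 passes to Zofia's descendants per stirpes.
Danuta left no surviving issue, so that branch lapses and is disregarded.
The 5/8 is divided into 3 equal shares of 5/24 among Urszula, Radoslaw, Oleg.
Urszula predeceased; the 5/24 allotted to Urszula's branch passes to Urszula's issue by representation.
The 5/24 is divided into 3 equal shares of 5/72 among Ireneusz, Halina, Ludmila.
Ireneusz is living and takes 5/72.
Halina is living and takes 5/72.
Ludmila predeceased; the 5/72 allotted to Ludmila's branch passes to Ludmila's issue by representation.
The 5/72 is divided into 3 equal shares of 5/216 among Czeslaw, Pelagia, Franciszka.
Czeslaw is living and takes 5/216.
Pelagia is living and takes 5/216.
Franciszka is living and takes 5/216.
Radoslaw is living and takes 5/24.
Oleg predeceased; the 5/24 allotted to Oleg's branch passes to Oleg's issue by representation.
The 5/24 is divided into 4 equal shares of 5/96 among Stanislawa, Grzegorz, Mieczyslaw, Waclaw.
Stanislawa is living and takes 5/96.
Grzegorz is living and takes 5/96.
Mieczyslaw is living and takes 5/96.
Waclaw is living and takes 5/96.

Czeslaw 5/216; Eliasz 3/8; Franciszka 5/216; Grzegorz 5/96; Halina 5/72; Ireneusz 5/72; Mieczyslaw 5/96; Pelagia 5/216; Radoslaw 5/24; Stanislawa 5/96; Waclaw 5/96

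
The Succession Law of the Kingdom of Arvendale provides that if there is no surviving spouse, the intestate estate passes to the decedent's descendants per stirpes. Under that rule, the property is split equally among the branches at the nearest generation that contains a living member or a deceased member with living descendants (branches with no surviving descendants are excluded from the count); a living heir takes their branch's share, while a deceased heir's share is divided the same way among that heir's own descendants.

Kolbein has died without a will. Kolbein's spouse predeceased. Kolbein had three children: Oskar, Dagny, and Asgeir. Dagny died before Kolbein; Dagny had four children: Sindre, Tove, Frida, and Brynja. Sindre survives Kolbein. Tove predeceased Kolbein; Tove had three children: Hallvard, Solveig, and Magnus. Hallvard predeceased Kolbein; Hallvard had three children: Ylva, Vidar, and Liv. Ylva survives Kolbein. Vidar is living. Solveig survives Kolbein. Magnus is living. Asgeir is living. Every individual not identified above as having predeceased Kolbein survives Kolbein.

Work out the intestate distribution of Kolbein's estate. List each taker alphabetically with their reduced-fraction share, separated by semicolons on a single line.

There is no surviving spouse, so the entire estate passes to Kolbein's descendants per stirpes.
The estate is divided into 3 equal shares of 1/3 among Oskar, Dagny, Asgeir.
Oskar is living and takes 1/3.
Dagny predeceased; the 1/3 allotted to Dagny's branch passes to Dagny's issue by representation.
The 1/3 is divided into 4 equal shares of 1/12 among Sindre, Tove, Frida, Brynja.
Sindre is living and takes 1/12.
Tove predeceased; the 1/12 allotted to Tove's branch passes to Tove's issue by representation.
The 1/12 is divided into 3 equal shares of 1/36 among Hallvard, Solveig, Magnus.
Hallvard predeceased; the 1/36 allotted to Hallvard's branch passes to Hallvard's issue by representation.
The 1/36 is divided into 3 equal shares of 1/108 among Ylva, Vidar, Liv.
Ylva is living and takes 1/108.
Vidar is living and takes 1/108.
Liv is living and takes 1/108.
Solveig is living and takes 1/36.
Magnus is living and takes 1/36.
Frida is living and takes 1/12.
Brynja is living and takes 1/12.
Asgeir is living and takes 1/3.

Asgeir 1/3; Brynja 1/12; Frida 1/12; Liv 1/108; Magnus 1/36; Oskar 1/3; Sindre 1/12; Solveig 1/36; Vidar 1/108; Ylva 1/108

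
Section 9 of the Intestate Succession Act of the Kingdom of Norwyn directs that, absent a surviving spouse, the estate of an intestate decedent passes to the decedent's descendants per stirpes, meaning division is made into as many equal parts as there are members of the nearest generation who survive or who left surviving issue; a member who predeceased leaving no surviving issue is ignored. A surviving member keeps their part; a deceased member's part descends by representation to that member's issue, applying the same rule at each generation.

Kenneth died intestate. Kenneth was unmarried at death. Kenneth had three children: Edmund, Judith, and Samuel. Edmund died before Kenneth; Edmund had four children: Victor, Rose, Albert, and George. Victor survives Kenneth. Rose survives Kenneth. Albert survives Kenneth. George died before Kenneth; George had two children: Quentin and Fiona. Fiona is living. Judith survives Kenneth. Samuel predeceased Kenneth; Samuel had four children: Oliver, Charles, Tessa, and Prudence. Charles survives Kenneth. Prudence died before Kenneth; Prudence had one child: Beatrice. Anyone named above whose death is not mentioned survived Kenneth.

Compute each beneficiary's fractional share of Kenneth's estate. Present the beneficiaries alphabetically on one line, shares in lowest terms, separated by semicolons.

There is no surviving spouse, so the entire estate passes to Kenneth's descendants per stirpes.
The estate is divided into 3 equal shares of 1/3 among Edmund, Judith, Samuel.
Edmund predeceased; the 1/3 allotted to Edmund's branch passes to Edmund's issue by representation.
The 1/3 is divided into 4 equal shares of 1/12 among Victor, Rose, Albert, George.
Victor is living and takes 1/12.
Rose is living and takes 1/12.
Albert is living and takes 1/12.
George predeceased; the 1/12 allotted to George's branch passes to George's issue by representation.
The 1/12 is divided into 2 equal shares of 1/24 among Quentin, Fiona.
Quentin is living and takes 1/24.
Fiona is living and takes 1/24.
Judith is living and takes 1/3.
Samuel predeceased; the 1/3 allotted to Samuel's branch passes to Samuel's issue by representation.
The 1/3 is divided into 4 equal shares of 1/12 among Oliver, Charles, Tessa, Prudence.
Oliver is living and takes 1/12.
Charles is living and takes 1/12.
Tessa is living and takes 1/12.
Prudence predeceased; the 1/12 allotted to Prudence's branch passes to Prudence's issue by representation.
Beatrice is the sole taker at this level and receives the full 1/12.

Albert 1/12; Beatrice 1/12; Charles 1/12; Fiona 1/24; Judith 1/3; Oliver 1/12; Quentin 1/24; Rose 1/12; Tessa 1/12; Victor 1/12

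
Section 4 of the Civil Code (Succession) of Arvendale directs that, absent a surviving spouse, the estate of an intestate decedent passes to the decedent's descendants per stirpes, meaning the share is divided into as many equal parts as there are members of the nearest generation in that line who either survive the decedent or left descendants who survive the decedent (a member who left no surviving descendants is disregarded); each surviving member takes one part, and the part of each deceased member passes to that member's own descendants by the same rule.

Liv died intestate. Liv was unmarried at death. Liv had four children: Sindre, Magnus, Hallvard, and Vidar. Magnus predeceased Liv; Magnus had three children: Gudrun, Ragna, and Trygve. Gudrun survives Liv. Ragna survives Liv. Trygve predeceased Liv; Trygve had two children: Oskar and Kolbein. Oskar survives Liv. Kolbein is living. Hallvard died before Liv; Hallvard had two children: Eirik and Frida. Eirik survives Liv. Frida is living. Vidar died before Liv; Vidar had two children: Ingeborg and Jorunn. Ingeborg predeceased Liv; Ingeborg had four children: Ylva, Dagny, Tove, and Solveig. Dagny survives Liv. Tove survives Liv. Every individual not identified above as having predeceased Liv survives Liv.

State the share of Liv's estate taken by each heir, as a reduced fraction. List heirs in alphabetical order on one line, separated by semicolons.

There is no surviving spouse, so the entire estate passes to Liv's descendants per stirpes.
The estate is divided into 4 equal shares of 1/4 among Sindre, Magnus, Hallvard, Vidar.
Sindre is living and takes 1/4.
Magnus predeceased; the 1/4 allotted to Magnus's branch passes to Magnus's issue by representation.
The 1/4 is divided into 3 equal shares of 1/12 among Gudrun, Ragna, Trygve.
Gudrun is living and takes 1/12.
Ragna is living and takes 1/12.
Trygve predeceased; the 1/12 allotted to Trygve's branch passes to Trygve's issue by representation.
The 1/12 is divided into 2 equal shares of 1/24 among Oskar, Kolbein.
Oskar is living and takes 1/24.
Kolbein is living and takes 1/24.
Hallvard predeceased; the 1/4 allotted to Hallvard's branch passes to Hallvard's issue by representation.
The 1/4 is divided into 2 equal shares of 1/8 among Eirik, Frida.
Eirik is living and takes 1/8.
Frida is living and takes 1/8.
Vidar predeceased; the 1/4 allotted to Vidar's branch passes to Vidar's issue by representation.
The 1/4 is divided into 2 equal shares of 1/8 among Ingeborg, Jorunn.
Ingeborg predeceased; the 1/8 allotted to Ingeborg's branch passes to Ingeborg's issue by representation.
The 1/8 is divided into 4 equal shares of 1/32 among Ylva, Dagny, Tove, Solveig.
Ylva is living and takes 1/32.
Dagny is living and takes 1/32.
Tove is living and takes 1/32.
Solveig is living and takes 1/32.
Jorunn is living and takes 1/8.

Dagny 1/32; Eirik 1/8; Frida 1/8; Gudrun 1/12; Jorunn 1/8; Kolbein 1/24; Oskar 1/24; Ragna 1/12; Sindre 1/4; Solveig 1/32; Tove 1/32; Ylva 1/32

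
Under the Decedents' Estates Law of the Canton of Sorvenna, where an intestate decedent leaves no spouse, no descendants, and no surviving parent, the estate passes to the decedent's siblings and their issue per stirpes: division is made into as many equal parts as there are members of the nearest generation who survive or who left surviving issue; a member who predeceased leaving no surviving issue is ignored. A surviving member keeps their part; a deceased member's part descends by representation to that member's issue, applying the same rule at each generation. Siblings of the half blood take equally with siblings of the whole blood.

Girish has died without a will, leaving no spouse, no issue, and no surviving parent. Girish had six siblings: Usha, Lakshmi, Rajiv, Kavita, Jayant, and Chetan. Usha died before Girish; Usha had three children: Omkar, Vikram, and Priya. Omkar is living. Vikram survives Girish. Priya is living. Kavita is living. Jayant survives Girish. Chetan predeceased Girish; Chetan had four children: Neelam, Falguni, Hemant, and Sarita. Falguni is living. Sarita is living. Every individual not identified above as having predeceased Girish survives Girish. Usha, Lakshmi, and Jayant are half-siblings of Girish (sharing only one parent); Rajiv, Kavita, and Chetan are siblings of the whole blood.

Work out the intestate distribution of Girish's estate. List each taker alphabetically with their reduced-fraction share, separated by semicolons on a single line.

Falguni 1/24; Hemant 1/24; Jayant 1/6; Kavita 1/6; Lakshmi 1/6; Neelam 1/24; Omkar 1/18; Priya 1/18; Rajiv 1/6; Sarita 1/24; Vikram 1/18

No spouse, descendants, or parent survives, so the estate passes to Girish's siblings per stirpes.
Half-blood and whole-blood siblings take equally under the stated rule.
The estate is divided into 6 equal shares of 1/6 among Usha, Lakshmi, Rajiv, Kavita, Jayant, Chetan.
Usha predeceased; the 1/6 allotted to Usha's branch passes to Usha's issue by representation.
The 1/6 is divided into 3 equal shares of 1/18 among Omkar, Vikram, Priya.
Omkar is living and takes 1/18.
Vikram is living and takes 1/18.
Priya is living and takes 1/18.
Lakshmi is living and takes 1/6.
Rajiv is living and takes 1/6.
Kavita is living and takes 1/6.
Jayant is living and takes 1/6.
Chetan predeceased; the 1/6 allotted to Chetan's branch passes to Chetan's issue by representation.
The 1/6 is divided into 4 equal shares of 1/24 among Neelam, Falguni, Hemant, Sarita.
Neelam is living and takes 1/24.
Falguni is living and takes 1/24.
Hemant is living and takes 1/24.
Sarita is living and takes 1/24.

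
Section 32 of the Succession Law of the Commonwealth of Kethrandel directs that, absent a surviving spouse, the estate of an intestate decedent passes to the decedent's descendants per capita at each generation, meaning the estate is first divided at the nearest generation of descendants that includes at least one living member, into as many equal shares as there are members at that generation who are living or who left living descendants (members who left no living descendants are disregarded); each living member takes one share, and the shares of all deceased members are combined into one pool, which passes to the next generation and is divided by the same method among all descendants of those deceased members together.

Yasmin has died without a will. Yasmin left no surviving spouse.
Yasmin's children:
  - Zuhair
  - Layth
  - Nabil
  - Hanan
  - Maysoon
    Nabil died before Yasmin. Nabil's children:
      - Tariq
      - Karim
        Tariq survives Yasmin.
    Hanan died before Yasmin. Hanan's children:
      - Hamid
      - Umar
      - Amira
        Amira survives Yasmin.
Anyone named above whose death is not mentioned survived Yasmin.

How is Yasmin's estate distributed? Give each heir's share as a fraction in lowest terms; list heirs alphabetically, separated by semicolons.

Amira 2/25; Hamid 2/25; Karim 2/25; Layth 1/5; Maysoon 1/5; Tariq 2/25; Umar 2/25; Zuhair 1/5

There is no surviving spouse, so the entire estate passes to Yasmin's descendants per capita at each generation.
At generation 1 (Zuhair, Layth, Nabil, Hanan, Maysoon) there are 5 shares of (1)/5 = 1/5 each.
Living: Zuhair, Layth, and Maysoon — each takes 1/5.
Deceased: Nabil and Hanan. Their combined 2/5 is pooled and carried to generation 2.
At generation 2 (Tariq, Karim, Hamid, Umar, Amira) there are 5 shares of (2/5)/5 = 2/25 each.
Living: Tariq, Karim, Hamid, Umar, and Amira — each takes 2/25.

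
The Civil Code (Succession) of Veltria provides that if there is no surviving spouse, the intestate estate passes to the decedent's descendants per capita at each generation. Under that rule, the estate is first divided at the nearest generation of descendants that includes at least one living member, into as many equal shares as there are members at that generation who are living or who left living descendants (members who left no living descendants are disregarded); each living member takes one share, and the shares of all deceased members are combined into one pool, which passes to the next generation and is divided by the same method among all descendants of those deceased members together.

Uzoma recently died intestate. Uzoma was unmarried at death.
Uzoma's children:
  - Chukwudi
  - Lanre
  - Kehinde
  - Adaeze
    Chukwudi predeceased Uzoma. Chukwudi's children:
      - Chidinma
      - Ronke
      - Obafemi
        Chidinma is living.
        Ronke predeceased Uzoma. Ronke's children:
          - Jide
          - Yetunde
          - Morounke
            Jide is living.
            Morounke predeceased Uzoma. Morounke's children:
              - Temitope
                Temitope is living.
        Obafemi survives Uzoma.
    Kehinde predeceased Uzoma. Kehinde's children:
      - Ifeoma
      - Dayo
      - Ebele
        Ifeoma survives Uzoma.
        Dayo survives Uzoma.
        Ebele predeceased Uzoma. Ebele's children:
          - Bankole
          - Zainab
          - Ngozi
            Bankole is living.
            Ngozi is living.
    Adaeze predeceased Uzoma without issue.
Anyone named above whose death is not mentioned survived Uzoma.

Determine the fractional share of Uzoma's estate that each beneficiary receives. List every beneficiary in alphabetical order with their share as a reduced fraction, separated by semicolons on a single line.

There is no surviving spouse, so the entire estate passes to Uzoma's descendants per capita at each generation.
At generation 1 (Chukwudi, Lanre, Kehinde) there are 3 shares of (1)/3 = 1/3 each.
Living: Lanre — each takes 1/3.
Deceased: Chukwudi and Kehinde. Their combined 2/3 is pooled and carried to generation 2.
At generation 2 (Chidinma, Ronke, Obafemi, Ifeoma, Dayo, Ebele) there are 6 shares of (2/3)/6 = 1/9 each.
Living: Chidinma, Obafemi, Ifeoma, and Dayo — each takes 1/9.
Deceased: Ronke and Ebele. Their combined 2/9 is pooled and carried to generation 3.
At generation 3 (Jide, Yetunde, Morounke, Bankole, Zainab, Ngozi) there are 6 shares of (2/9)/6 = 1/27 each.
Living: Jide, Yetunde, Bankole, Zainab, and Ngozi — each takes 1/27.
Deceased: Morounke. That 1/27 share is carried to generation 4.
At generation 4 (Temitope) there are 1 shares of (1/27)/1 = 1/27 each.
Living: Temitope — each takes 1/27.

Bankole 1/27; Chidinma 1/9; Dayo 1/9; Ifeoma 1/9; Jide 1/27; Lanre 1/3; Ngozi 1/27; Obafemi 1/9; Temitope 1/27; Yetunde 1/27; Zainab 1/27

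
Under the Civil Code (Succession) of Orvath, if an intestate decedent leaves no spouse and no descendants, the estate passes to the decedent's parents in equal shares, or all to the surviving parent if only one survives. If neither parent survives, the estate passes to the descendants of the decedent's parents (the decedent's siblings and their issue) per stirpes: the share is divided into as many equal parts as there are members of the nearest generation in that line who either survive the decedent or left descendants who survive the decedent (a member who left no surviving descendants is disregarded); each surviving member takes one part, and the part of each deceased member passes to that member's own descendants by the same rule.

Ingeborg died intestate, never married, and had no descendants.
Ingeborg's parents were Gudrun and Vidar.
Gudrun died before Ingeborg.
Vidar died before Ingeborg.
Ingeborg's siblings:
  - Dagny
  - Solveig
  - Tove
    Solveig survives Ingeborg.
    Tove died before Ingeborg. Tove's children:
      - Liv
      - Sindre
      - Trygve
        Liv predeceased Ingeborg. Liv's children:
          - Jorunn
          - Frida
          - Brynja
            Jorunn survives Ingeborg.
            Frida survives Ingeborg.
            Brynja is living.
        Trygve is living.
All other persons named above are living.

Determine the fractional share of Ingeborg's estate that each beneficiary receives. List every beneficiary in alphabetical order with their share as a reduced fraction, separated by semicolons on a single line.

Neither parent survives and there are no descendants, so the estate passes to Ingeborg's siblings and their issue per stirpes.
The estate is divided into 3 equal shares of 1/3 among Dagny, Solveig, Tove.
Dagny is living and takes 1/3.
Solveig is living and takes 1/3.
Tove predeceased; the 1/3 allotted to Tove's branch passes to Tove's issue by representation.
The 1/3 is divided into 3 equal shares of 1/9 among Liv, Sindre, Trygve.
Liv predeceased; the 1/9 allotted to Liv's branch passes to Liv's issue by representation.
The 1/9 is divided into 3 equal shares of 1/27 among Jorunn, Frida, Brynja.
Jorunn is living and takes 1/27.
Frida is living and takes 1/27.
Brynja is living and takes 1/27.
Sindre is living and takes 1/9.
Trygve is living and takes 1/9.

Brynja 1/27; Dagny 1/3; Frida 1/27; Jorunn 1/27; Sindre 1/9; Solveig 1/3; Trygve 1/9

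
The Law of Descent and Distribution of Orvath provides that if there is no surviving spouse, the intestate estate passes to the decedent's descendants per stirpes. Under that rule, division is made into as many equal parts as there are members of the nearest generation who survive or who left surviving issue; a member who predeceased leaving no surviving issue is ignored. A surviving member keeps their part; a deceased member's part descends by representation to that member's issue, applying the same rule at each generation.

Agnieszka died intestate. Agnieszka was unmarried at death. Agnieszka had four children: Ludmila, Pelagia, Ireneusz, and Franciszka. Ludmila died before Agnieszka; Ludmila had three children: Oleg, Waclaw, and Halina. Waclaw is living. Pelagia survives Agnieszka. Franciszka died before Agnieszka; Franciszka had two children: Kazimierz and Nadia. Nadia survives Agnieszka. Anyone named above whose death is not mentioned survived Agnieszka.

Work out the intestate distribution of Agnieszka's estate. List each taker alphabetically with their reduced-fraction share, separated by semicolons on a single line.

Halina 1/12; Ireneusz 1/4; Kazimierz 1/8; Nadia 1/8; Oleg 1/12; Pelagia 1/4; Waclaw 1/12

There is no surviving spouse, so the entire estate passes to Agnieszka's descendants per stirpes.
The estate is divided into 4 equal shares of 1/4 among Ludmila, Pelagia, Ireneusz, Franciszka.
Ludmila predeceased; the 1/4 allotted to Ludmila's branch passes to Ludmila's issue by representation.
The 1/4 is divided into 3 equal shares of 1/12 among Oleg, Waclaw, Halina.
Oleg is living and takes 1/12.
Waclaw is living and takes 1/12.
Halina is living and takes 1/12.
Pelagia is living and takes 1/4.
Ireneusz is living and takes 1/4.
Franciszka predeceased; the 1/4 allotted to Franciszka's branch passes to Franciszka's issue by representation.
The 1/4 is divided into 2 equal shares of 1/8 among Kazimierz, Nadia.
Kazimierz is living and takes 1/8.
Nadia is living and takes 1/8.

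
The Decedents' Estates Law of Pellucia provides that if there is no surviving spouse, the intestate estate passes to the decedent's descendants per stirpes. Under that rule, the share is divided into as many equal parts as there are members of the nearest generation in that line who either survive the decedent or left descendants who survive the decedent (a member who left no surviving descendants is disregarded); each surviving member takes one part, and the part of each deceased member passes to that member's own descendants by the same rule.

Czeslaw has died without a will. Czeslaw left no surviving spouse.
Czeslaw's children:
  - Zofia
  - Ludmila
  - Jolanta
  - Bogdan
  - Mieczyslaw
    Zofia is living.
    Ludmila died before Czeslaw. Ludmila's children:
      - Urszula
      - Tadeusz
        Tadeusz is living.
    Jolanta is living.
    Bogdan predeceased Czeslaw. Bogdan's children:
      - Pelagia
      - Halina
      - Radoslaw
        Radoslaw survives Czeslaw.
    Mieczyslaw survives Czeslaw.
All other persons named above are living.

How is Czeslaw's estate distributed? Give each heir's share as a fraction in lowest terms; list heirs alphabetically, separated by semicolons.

Halina 1/15; Jolanta 1/5; Mieczyslaw 1/5; Pelagia 1/15; Radoslaw 1/15; Tadeusz 1/10; Urszula 1/10; Zofia 1/5

There is no surviving spouse, so the entire estate passes to Czeslaw's descendants per stirpes.
The estate is divided into 5 equal shares of 1/5 among Zofia, Ludmila, Jolanta, Bogdan, Mieczyslaw.
Zofia is living and takes 1/5.
Ludmila predeceased; the 1/5 allotted to Ludmila's branch passes to Ludmila's issue by representation.
The 1/5 is divided into 2 equal shares of 1/10 among Urszula, Tadeusz.
Urszula is living and takes 1/10.
Tadeusz is living and takes 1/10.
Jolanta is living and takes 1/5.
Bogdan predeceased; the 1/5 allotted to Bogdan's branch passes to Bogdan's issue by representation.
The 1/5 is divided into 3 equal shares of 1/15 among Pelagia, Halina, Radoslaw.
Pelagia is living and takes 1/15.
Halina is living and takes 1/15.
Radoslaw is living and takes 1/15.
Mieczyslaw is living and takes 1/5.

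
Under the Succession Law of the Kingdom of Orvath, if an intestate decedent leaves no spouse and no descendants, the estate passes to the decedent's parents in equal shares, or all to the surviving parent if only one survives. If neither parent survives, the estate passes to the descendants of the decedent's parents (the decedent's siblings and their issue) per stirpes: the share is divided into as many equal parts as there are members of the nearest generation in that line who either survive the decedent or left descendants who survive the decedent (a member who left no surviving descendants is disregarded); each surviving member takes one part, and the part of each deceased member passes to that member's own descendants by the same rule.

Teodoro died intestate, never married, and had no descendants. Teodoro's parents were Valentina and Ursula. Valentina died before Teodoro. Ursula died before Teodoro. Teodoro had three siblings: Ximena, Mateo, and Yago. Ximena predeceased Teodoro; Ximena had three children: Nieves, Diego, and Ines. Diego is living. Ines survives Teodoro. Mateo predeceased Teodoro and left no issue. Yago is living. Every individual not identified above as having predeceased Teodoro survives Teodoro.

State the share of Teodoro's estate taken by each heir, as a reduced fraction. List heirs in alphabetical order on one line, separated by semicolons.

Neither parent survives and there are no descendants, so the estate passes to Teodoro's siblings and their issue per stirpes.
Mateo left no surviving issue, so that branch lapses and is disregarded.
The estate is divided into 2 equal shares of 1/2 among Ximena, Yago.
Ximena predeceased; the 1/2 allotted to Ximena's branch passes to Ximena's issue by representation.
The 1/2 is divided into 3 equal shares of 1/6 among Nieves, Diego, Ines.
Nieves is living and takes 1/6.
Diego is living and takes 1/6.
Ines is living and takes 1/6.
Yago is living and takes 1/2.

Diego 1/6; Ines 1/6; Nieves 1/6; Yago 1/2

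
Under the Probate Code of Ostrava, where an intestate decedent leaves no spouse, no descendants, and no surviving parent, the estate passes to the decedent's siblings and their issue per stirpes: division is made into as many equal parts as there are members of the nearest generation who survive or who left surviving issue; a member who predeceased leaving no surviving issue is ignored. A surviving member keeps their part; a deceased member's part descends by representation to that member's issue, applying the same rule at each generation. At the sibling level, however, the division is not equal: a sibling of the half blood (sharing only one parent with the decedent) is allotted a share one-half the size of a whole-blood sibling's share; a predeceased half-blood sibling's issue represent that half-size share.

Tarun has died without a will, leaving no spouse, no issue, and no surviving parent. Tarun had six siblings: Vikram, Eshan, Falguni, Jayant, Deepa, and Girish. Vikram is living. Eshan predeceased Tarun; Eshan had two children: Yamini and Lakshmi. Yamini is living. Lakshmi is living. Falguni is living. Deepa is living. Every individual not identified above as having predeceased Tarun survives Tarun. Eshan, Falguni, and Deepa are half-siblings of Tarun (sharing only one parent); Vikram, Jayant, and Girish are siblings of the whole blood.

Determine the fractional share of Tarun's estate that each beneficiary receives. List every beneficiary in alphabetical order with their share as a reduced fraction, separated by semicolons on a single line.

Deepa 1/9; Falguni 1/9; Girish 2/9; Jayant 2/9; Lakshmi 1/18; Vikram 2/9; Yamini 1/18

No spouse, descendants, or parent survives, so the estate passes to Tarun's siblings per stirpes.
Half-blood siblings count for one-half the weight of whole-blood siblings at the initial division.
Dividing 1 in proportion to weights (total weight 9/2): Vikram (weight 1) → 2/9; Eshan (weight 1/2) → 1/9; Falguni (weight 1/2) → 1/9; Jayant (weight 1) → 2/9; Deepa (weight 1/2) → 1/9; Girish (weight 1) → 2/9.
Vikram is living and takes 2/9.
Eshan predeceased; the 1/9 allotted to Eshan's branch passes to Eshan's issue by representation.
The 1/9 is divided into 2 equal shares of 1/18 among Yamini, Lakshmi.
Yamini is living and takes 1/18.
Lakshmi is living and takes 1/18.
Falguni is living and takes 1/9.
Jayant is living and takes 2/9.
Deepa is living and takes 1/9.
Girish is living and takes 2/9.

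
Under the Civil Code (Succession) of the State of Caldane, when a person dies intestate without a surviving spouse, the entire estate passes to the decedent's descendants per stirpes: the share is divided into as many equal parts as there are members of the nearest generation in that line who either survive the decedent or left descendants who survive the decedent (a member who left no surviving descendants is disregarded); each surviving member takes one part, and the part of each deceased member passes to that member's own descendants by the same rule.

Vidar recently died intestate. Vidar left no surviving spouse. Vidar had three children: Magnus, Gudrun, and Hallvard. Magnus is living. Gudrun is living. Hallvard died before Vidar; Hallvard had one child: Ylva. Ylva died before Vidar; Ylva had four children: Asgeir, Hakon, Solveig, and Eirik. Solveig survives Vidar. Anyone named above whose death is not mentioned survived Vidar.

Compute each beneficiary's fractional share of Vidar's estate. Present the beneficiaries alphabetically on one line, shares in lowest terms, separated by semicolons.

Asgeir 1/12; Eirik 1/12; Gudrun 1/3; Hakon 1/12; Magnus 1/3; Solveig 1/12

There is no surviving spouse, so the entire estate passes to Vidar's descendants per stirpes.
The estate is divided into 3 equal shares of 1/3 among Magnus, Gudrun, Hallvard.
Magnus is living and takes 1/3.
Gudrun is living and takes 1/3.
Hallvard predeceased; the 1/3 allotted to Hallvard's branch passes to Hallvard's issue by representation.
Ylva's line is the sole branch at this level, so the full 1/3 passes to Ylva's issue by representation.
The 1/3 is divided into 4 equal shares of 1/12 among Asgeir, Hakon, Solveig, Eirik.
Asgeir is living and takes 1/12.
Hakon is living and takes 1/12.
Solveig is living and takes 1/12.
Eirik is living and takes 1/12.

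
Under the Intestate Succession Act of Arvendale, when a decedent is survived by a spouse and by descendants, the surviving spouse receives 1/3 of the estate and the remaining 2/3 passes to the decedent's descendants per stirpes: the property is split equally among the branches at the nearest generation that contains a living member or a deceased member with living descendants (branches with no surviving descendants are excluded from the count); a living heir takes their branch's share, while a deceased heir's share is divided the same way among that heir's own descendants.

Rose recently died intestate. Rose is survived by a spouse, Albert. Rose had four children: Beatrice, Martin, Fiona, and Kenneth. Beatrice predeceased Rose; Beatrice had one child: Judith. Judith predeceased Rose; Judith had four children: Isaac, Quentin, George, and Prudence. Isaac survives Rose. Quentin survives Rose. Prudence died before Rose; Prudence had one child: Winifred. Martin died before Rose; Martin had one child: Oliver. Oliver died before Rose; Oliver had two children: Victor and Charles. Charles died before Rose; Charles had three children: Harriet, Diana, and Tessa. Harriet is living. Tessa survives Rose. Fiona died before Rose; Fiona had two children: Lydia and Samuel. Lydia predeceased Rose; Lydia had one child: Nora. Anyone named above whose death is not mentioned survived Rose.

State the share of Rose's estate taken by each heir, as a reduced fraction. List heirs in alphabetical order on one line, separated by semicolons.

Albert, as surviving spouse, takes 1/3.
The remaining 2/3 passes to Rose's descendants per stirpes.
The 2/3 is divided into 4 equal shares of 1/6 among Beatrice, Martin, Fiona, Kenneth.
Beatrice predeceased; the 1/6 allotted to Beatrice's branch passes to Beatrice's issue by representation.
Judith's line is the sole branch at this level, so the full 1/6 passes to Judith's issue by representation.
The 1/6 is divided into 4 equal shares of 1/24 among Isaac, Quentin, George, Prudence.
Isaac is living and takes 1/24.
Quentin is living and takes 1/24.
George is living and takes 1/24.
Prudence predeceased; the 1/24 allotted to Prudence's branch passes to Prudence's issue by representation.
Winifred is the sole taker at this level and receives the full 1/24.
Martin predeceased; the 1/6 allotted to Martin's branch passes to Martin's issue by representation.
Oliver's line is the sole branch at this level, so the full 1/6 passes to Oliver's issue by representation.
The 1/6 is divided into 2 equal shares of 1/12 among Victor, Charles.
Victor is living and takes 1/12.
Charles predeceased; the 1/12 allotted to Charles's branch passes to Charles's issue by representation.
The 1/12 is divided into 3 equal shares of 1/36 among Harriet, Diana, Tessa.
Harriet is living and takes 1/36.
Diana is living and takes 1/36.
Tessa is living and takes 1/36.
Fiona predeceased; the 1/6 allotted to Fiona's branch passes to Fiona's issue by representation.
The 1/6 is divided into 2 equal shares of 1/12 among Lydia, Samuel.
Lydia predeceased; the 1/12 allotted to Lydia's branch passes to Lydia's issue by representation.
Nora is the sole taker at this level and receives the full 1/12.
Samuel is living and takes 1/12.
Kenneth is living and takes 1/6.

Albert 1/3; Diana 1/36; George 1/24; Harriet 1/36; Isaac 1/24; Kenneth 1/6; Nora 1/12; Quentin 1/24; Samuel 1/12; Tessa 1/36; Victor 1/12; Winifred 1/24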